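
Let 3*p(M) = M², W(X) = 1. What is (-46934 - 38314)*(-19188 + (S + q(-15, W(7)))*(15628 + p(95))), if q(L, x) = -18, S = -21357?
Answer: 33960315066624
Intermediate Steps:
p(M) = M²/3
(-46934 - 38314)*(-19188 + (S + q(-15, W(7)))*(15628 + p(95))) = (-46934 - 38314)*(-19188 + (-21357 - 18)*(15628 + (⅓)*95²)) = -85248*(-19188 - 21375*(15628 + (⅓)*9025)) = -85248*(-19188 - 21375*(15628 + 9025/3)) = -85248*(-19188 - 21375*55909/3) = -85248*(-19188 - 398351625) = -85248*(-398370813) = 33960315066624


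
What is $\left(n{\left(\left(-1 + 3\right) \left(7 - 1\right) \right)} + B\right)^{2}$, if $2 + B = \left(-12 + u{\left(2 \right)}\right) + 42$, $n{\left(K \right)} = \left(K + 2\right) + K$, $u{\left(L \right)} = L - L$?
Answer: $2916$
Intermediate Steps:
$u{\left(L \right)} = 0$
$n{\left(K \right)} = 2 + 2 K$ ($n{\left(K \right)} = \left(2 + K\right) + K = 2 + 2 K$)
$B = 28$ ($B = -2 + \left(\left(-12 + 0\right) + 42\right) = -2 + \left(-12 + 42\right) = -2 + 30 = 28$)
$\left(n{\left(\left(-1 + 3\right) \left(7 - 1\right) \right)} + B\right)^{2} = \left(\left(2 + 2 \left(-1 + 3\right) \left(7 - 1\right)\right) + 28\right)^{2} = \left(\left(2 + 2 \cdot 2 \cdot 6\right) + 28\right)^{2} = \left(\left(2 + 2 \cdot 12\right) + 28\right)^{2} = \left(\left(2 + 24\right) + 28\right)^{2} = \left(26 + 28\right)^{2} = 54^{2} = 2916$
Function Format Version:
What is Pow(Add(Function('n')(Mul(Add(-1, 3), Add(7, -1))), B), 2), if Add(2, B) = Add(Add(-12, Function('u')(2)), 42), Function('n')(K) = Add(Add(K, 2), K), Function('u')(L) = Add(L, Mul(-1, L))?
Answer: 2916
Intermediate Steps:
Function('u')(L) = 0
Function('n')(K) = Add(2, Mul(2, K)) (Function('n')(K) = Add(Add(2, K), K) = Add(2, Mul(2, K)))
B = 28 (B = Add(-2, Add(Add(-12, 0), 42)) = Add(-2, Add(-12, 42)) = Add(-2, 30) = 28)
Pow(Add(Function('n')(Mul(Add(-1, 3), Add(7, -1))), B), 2) = Pow(Add(Add(2, Mul(2, Mul(Add(-1, 3), Add(7, -1)))), 28), 2) = Pow(Add(Add(2, Mul(2, Mul(2, 6))), 28), 2) = Pow(Add(Add(2, Mul(2, 12)), 28), 2) = Pow(Add(Add(2, 24), 28), 2) = Pow(Add(26, 28), 2) = Pow(54, 2) = 2916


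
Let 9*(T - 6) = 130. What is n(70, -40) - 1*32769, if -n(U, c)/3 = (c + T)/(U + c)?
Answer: -1474517/45 ≈ -32767.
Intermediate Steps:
T = 184/9 (T = 6 + (⅑)*130 = 6 + 130/9 = 184/9 ≈ 20.444)
n(U, c) = -3*(184/9 + c)/(U + c) (n(U, c) = -3*(c + 184/9)/(U + c) = -3*(184/9 + c)/(U + c))
n(70, -40) - 1*32769 = (-184/3 - 3*(-40))/(70 - 40) - 1*32769 = (-184/3 + 120)/30 - 32769 = (1/30)*(176/3) - 32769 = 88/45 - 32769 = -1474517/45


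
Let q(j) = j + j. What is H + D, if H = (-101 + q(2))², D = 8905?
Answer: 18314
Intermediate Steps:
q(j) = 2*j
H = 9409 (H = (-101 + 2*2)² = (-101 + 4)² = (-97)² = 9409)
H + D = 9409 + 8905 = 18314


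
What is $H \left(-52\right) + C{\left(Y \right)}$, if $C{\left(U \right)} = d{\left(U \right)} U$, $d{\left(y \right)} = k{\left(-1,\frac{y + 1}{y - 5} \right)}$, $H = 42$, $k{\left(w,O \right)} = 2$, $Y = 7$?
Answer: $-2170$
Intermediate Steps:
$d{\left(y \right)} = 2$
$C{\left(U \right)} = 2 U$
$H \left(-52\right) + C{\left(Y \right)} = 42 \left(-52\right) + 2 \cdot 7 = -2184 + 14 = -2170$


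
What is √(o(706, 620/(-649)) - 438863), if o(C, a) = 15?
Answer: 8*I*√6857 ≈ 662.46*I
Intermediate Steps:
√(o(706, 620/(-649)) - 438863) = √(15 - 438863) = √(-438848) = 8*I*√6857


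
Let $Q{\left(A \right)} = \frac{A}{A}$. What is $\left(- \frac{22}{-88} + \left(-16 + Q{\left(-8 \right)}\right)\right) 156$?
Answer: $-2301$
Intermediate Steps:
$Q{\left(A \right)} = 1$
$\left(- \frac{22}{-88} + \left(-16 + Q{\left(-8 \right)}\right)\right) 156 = \left(- \frac{22}{-88} + \left(-16 + 1\right)\right) 156 = \left(\left(-22\right) \left(- \frac{1}{88}\right) - 15\right) 156 = \left(\frac{1}{4} - 15\right) 156 = \left(- \frac{59}{4}\right) 156 = -2301$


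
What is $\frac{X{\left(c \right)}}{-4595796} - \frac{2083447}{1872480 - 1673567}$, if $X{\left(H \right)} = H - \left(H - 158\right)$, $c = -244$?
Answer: $- \frac{4787564408533}{457081784874} \approx -10.474$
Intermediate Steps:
$X{\left(H \right)} = 158$ ($X{\left(H \right)} = H - \left(-158 + H\right) = 158$)
$\frac{X{\left(c \right)}}{-4595796} - \frac{2083447}{1872480 - 1673567} = \frac{158}{-4595796} - \frac{2083447}{1872480 - 1673567} = 158 \left(- \frac{1}{4595796}\right) - \frac{2083447}{1872480 - 1673567} = - \frac{79}{2297898} - \frac{2083447}{198913} = - \frac{4787564408533}{457081784874}$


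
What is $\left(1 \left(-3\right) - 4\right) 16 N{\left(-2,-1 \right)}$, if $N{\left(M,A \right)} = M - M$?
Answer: $0$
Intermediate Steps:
$N{\left(M,A \right)} = 0$
$\left(1 \left(-3\right) - 4\right) 16 N{\left(-2,-1 \right)} = \left(1 \left(-3\right) - 4\right) 16 \cdot 0 = \left(-3 - 4\right) 16 \cdot 0 = \left(-7\right) 16 \cdot 0 = \left(-112\right) 0 = 0$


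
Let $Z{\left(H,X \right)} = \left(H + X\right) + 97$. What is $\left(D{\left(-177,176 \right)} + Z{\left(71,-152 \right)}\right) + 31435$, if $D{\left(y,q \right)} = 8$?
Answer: $31459$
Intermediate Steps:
$Z{\left(H,X \right)} = 97 + H + X$
$\left(D{\left(-177,176 \right)} + Z{\left(71,-152 \right)}\right) + 31435 = \left(8 + \left(97 + 71 - 152\right)\right) + 31435 = \left(8 + 16\right) + 31435 = 24 + 31435 = 31459$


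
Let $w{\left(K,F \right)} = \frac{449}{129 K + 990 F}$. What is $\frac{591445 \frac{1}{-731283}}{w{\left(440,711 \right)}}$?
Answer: $- \frac{149960879750}{109448689} \approx -1370.1$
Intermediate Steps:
$\frac{591445 \frac{1}{-731283}}{w{\left(440,711 \right)}} = \frac{591445 \frac{1}{-731283}}{\frac{449}{3} \frac{1}{43 \cdot 440 + 330 \cdot 711}} = \frac{591445 \left(- \frac{1}{731283}\right)}{\frac{449}{3} \frac{1}{18920 + 234630}} = - \frac{591445}{731283 \frac{449}{3 \cdot 253550}} = - \frac{591445}{731283 \cdot \frac{449}{3} \cdot \frac{1}{253550}} = - \frac{591445}{731283 \cdot \frac{449}{760650}} = \left(- \frac{591445}{731283}\right) \frac{760650}{449} = - \frac{149960879750}{109448689}$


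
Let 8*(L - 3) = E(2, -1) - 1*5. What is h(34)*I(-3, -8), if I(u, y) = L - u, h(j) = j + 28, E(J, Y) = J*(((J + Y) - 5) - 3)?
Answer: 899/4 ≈ 224.75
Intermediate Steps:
E(J, Y) = J*(-8 + J + Y) (E(J, Y) = J*((-5 + J + Y) - 3) = J*(-8 + J + Y))
L = 5/8 (L = 3 + (2*(-8 + 2 - 1) - 1*5)/8 = 3 + (2*(-7) - 5)/8 = 3 + (-14 - 5)/8 = 3 + (⅛)*(-19) = 3 - 19/8 = 5/8 ≈ 0.62500)
h(j) = 28 + j
I(u, y) = 5/8 - u
h(34)*I(-3, -8) = (28 + 34)*(5/8 - 1*(-3)) = 62*(5/8 + 3) = 62*(29/8) = 899/4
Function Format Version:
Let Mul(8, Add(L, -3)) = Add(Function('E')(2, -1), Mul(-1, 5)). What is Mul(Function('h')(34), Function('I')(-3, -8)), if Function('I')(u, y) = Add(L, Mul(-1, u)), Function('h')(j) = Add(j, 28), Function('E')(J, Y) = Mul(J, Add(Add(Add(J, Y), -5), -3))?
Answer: Rational(899, 4) ≈ 224.75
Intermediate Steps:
Function('E')(J, Y) = Mul(J, Add(-8, J, Y)) (Function('E')(J, Y) = Mul(J, Add(Add(-5, J, Y), -3)) = Mul(J, Add(-8, J, Y)))
L = Rational(5, 8) (L = Add(3, Mul(Rational(1, 8), Add(Mul(2, Add(-8, 2, -1)), Mul(-1, 5)))) = Add(3, Mul(Rational(1, 8), Add(Mul(2, -7), -5))) = Add(3, Mul(Rational(1, 8), Add(-14, -5))) = Add(3, Mul(Rational(1, 8), -19)) = Add(3, Rational(-19, 8)) = Rational(5, 8) ≈ 0.62500)
Function('h')(j) = Add(28, j)
Function('I')(u, y) = Add(Rational(5, 8), Mul(-1, u))
Mul(Function('h')(34), Function('I')(-3, -8)) = Mul(Add(28, 34), Add(Rational(5, 8), Mul(-1, -3))) = Mul(62, Add(Rational(5, 8), 3)) = Mul(62, Rational(29, 8)) = Rational(899, 4)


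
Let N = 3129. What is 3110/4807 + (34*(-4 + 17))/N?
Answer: 11855884/15041103 ≈ 0.78823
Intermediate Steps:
3110/4807 + (34*(-4 + 17))/N = 3110/4807 + (34*(-4 + 17))/3129 = 3110*(1/4807) + (34*13)*(1/3129) = 3110/4807 + 442*(1/3129) = 3110/4807 + 442/3129 = 11855884/15041103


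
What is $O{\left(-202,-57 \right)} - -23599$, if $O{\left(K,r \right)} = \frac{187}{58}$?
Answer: $\frac{1368929}{58} \approx 23602.0$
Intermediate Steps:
$O{\left(K,r \right)} = \frac{187}{58}$ ($O{\left(K,r \right)} = 187 \cdot \frac{1}{58} = \frac{187}{58}$)
$O{\left(-202,-57 \right)} - -23599 = \frac{187}{58} - -23599 = \frac{187}{58} + 23599 = \frac{1368929}{58}$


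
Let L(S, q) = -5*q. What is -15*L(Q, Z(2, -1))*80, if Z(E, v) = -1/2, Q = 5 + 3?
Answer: -3000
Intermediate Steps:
Q = 8
Z(E, v) = -1/2 (Z(E, v) = -1*1/2 = -1/2)
-15*L(Q, Z(2, -1))*80 = -(-75)*(-1)/2*80 = -15*5/2*80 = -75/2*80 = -3000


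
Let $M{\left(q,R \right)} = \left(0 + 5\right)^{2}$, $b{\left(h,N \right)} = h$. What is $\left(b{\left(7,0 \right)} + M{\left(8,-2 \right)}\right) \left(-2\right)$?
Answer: $-64$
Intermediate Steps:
$M{\left(q,R \right)} = 25$ ($M{\left(q,R \right)} = 5^{2} = 25$)
$\left(b{\left(7,0 \right)} + M{\left(8,-2 \right)}\right) \left(-2\right) = \left(7 + 25\right) \left(-2\right) = 32 \left(-2\right) = -64$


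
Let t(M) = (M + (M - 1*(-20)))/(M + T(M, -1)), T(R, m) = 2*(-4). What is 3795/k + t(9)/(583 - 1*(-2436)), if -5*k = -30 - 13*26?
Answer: 2491283/48304 ≈ 51.575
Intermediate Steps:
T(R, m) = -8
t(M) = (20 + 2*M)/(-8 + M) (t(M) = (M + (M - 1*(-20)))/(M - 8) = (M + (M + 20))/(-8 + M) = (M + (20 + M))/(-8 + M) = (20 + 2*M)/(-8 + M))
k = 368/5 (k = -(-30 - 13*26)/5 = -(-30 - 338)/5 = -⅕*(-368) = 368/5 ≈ 73.600)
3795/k + t(9)/(583 - 1*(-2436)) = 3795/(368/5) + (2*(10 + 9)/(-8 + 9))/(583 - 1*(-2436)) = 3795*(5/368) + (2*19/1)/(583 + 2436) = 825/16 + (2*1*19)/3019 = 825/16 + 38*(1/3019) = 825/16 + 38/3019 = 2491283/48304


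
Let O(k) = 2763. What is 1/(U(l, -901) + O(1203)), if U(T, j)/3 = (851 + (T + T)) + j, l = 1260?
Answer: 1/10173 ≈ 9.8299e-5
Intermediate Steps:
U(T, j) = 2553 + 3*j + 6*T (U(T, j) = 3*((851 + (T + T)) + j) = 3*((851 + 2*T) + j) = 3*(851 + j + 2*T) = 2553 + 3*j + 6*T)
1/(U(l, -901) + O(1203)) = 1/((2553 + 3*(-901) + 6*1260) + 2763) = 1/((2553 - 2703 + 7560) + 2763) = 1/(7410 + 2763) = 1/10173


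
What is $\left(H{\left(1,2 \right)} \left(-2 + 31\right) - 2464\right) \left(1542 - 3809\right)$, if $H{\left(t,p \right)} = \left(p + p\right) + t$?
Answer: $5257173$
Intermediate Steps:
$H{\left(t,p \right)} = t + 2 p$ ($H{\left(t,p \right)} = 2 p + t = t + 2 p$)
$\left(H{\left(1,2 \right)} \left(-2 + 31\right) - 2464\right) \left(1542 - 3809\right) = \left(\left(1 + 2 \cdot 2\right) \left(-2 + 31\right) - 2464\right) \left(1542 - 3809\right) = \left(\left(1 + 4\right) 29 - 2464\right) \left(-2267\right) = \left(5 \cdot 29 - 2464\right) \left(-2267\right) = \left(145 - 2464\right) \left(-2267\right) = \left(-2319\right) \left(-2267\right) = 5257173$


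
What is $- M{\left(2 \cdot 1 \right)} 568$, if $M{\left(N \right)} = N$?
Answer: $-1136$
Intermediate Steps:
$- M{\left(2 \cdot 1 \right)} 568 = - 2 \cdot 1 \cdot 568 = - 2 \cdot 568 = \left(-1\right) 1136 = -1136$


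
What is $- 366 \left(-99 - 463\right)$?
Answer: $205692$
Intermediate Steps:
$- 366 \left(-99 - 463\right) = \left(-366\right) \left(-562\right) = 205692$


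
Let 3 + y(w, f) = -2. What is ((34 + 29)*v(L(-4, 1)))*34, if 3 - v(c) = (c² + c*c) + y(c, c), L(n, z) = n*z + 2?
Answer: 0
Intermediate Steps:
y(w, f) = -5 (y(w, f) = -3 - 2 = -5)
L(n, z) = 2 + n*z
v(c) = 8 - 2*c² (v(c) = 3 - ((c² + c*c) - 5) = 3 - ((c² + c²) - 5) = 3 - (2*c² - 5) = 3 - (-5 + 2*c²) = 3 + (5 - 2*c²) = 8 - 2*c²)
((34 + 29)*v(L(-4, 1)))*34 = ((34 + 29)*(8 - 2*(2 - 4*1)²))*34 = (63*(8 - 2*(2 - 4)²))*34 = (63*(8 - 2*(-2)²))*34 = (63*(8 - 2*4))*34 = (63*(8 - 8))*34 = (63*0)*34 = 0*34 = 0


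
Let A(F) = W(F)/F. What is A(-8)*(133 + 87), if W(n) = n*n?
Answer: -1760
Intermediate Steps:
W(n) = n²
A(F) = F (A(F) = F²/F = F)
A(-8)*(133 + 87) = -8*(133 + 87) = -8*220 = -1760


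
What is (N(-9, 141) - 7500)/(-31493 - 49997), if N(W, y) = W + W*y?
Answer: 4389/40745 ≈ 0.10772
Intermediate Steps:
(N(-9, 141) - 7500)/(-31493 - 49997) = (-9*(1 + 141) - 7500)/(-31493 - 49997) = (-9*142 - 7500)/(-81490) = (-1278 - 7500)*(-1/81490) = -8778*(-1/81490) = 4389/40745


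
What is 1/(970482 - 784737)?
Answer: 1/185745 ≈ 5.3837e-6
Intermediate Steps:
1/(970482 - 784737) = 1/185745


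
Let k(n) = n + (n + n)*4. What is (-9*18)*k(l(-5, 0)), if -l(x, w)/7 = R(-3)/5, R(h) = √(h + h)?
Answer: 10206*I*√6/5 ≈ 4999.9*I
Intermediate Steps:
R(h) = √2*√h (R(h) = √(2*h) = √2*√h)
l(x, w) = -7*I*√6/5 (l(x, w) = -7*√2*√(-3)/5 = -7*√2*(I*√3)/5 = -7*I*√6/5)
k(n) = 9*n (k(n) = n + (2*n)*4 = n + 8*n = 9*n)
(-9*18)*k(l(-5, 0)) = (-9*18)*(9*(-7*I*√6/5)) = -(-10206)*I*√6/5 = 10206*I*√6/5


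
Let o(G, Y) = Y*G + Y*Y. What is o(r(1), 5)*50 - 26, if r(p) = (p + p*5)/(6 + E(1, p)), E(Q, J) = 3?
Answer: 4172/3 ≈ 1390.7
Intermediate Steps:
r(p) = 2*p/3 (r(p) = (p + p*5)/(6 + 3) = (p + 5*p)/9 = (6*p)*(⅑) = 2*p/3)
o(G, Y) = Y² + G*Y (o(G, Y) = G*Y + Y² = Y² + G*Y)
o(r(1), 5)*50 - 26 = (5*((⅔)*1 + 5))*50 - 26 = (5*(⅔ + 5))*50 - 26 = (5*(17/3))*50 - 26 = (85/3)*50 - 26 = 4250/3 - 26 = 4172/3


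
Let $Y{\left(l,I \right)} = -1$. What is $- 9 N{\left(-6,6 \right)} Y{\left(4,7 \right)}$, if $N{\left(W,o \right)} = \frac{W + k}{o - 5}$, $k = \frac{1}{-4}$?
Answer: $- \frac{225}{4} \approx -56.25$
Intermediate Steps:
$k = - \frac{1}{4} \approx -0.25$
$N{\left(W,o \right)} = \frac{- \frac{1}{4} + W}{-5 + o}$ ($N{\left(W,o \right)} = \frac{W - \frac{1}{4}}{o - 5} = \frac{- \frac{1}{4} + W}{-5 + o}$)
$- 9 N{\left(-6,6 \right)} Y{\left(4,7 \right)} = - 9 \frac{- \frac{1}{4} - 6}{-5 + 6} \left(-1\right) = - 9 \cdot 1^{-1} \left(- \frac{25}{4}\right) \left(-1\right) = - 9 \cdot 1 \left(- \frac{25}{4}\right) \left(-1\right) = \left(-9\right) \left(- \frac{25}{4}\right) \left(-1\right) = \frac{225}{4} \left(-1\right) = - \frac{225}{4}$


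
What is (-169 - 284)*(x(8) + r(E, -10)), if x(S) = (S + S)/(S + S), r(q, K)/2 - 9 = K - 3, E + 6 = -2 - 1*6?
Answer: 3171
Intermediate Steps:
E = -14 (E = -6 + (-2 - 1*6) = -6 + (-2 - 6) = -6 - 8 = -14)
r(q, K) = 12 + 2*K (r(q, K) = 18 + 2*(K - 3) = 18 + 2*(-3 + K) = 18 + (-6 + 2*K) = 12 + 2*K)
x(S) = 1 (x(S) = (2*S)/((2*S)) = (2*S)*(1/(2*S)) = 1)
(-169 - 284)*(x(8) + r(E, -10)) = (-169 - 284)*(1 + (12 + 2*(-10))) = -453*(1 + (12 - 20)) = -453*(1 - 8) = -453*(-7) = 3171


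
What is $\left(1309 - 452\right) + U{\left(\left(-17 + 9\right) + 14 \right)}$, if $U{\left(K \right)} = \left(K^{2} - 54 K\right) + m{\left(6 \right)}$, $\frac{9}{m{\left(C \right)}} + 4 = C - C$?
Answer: $\frac{2267}{4} \approx 566.75$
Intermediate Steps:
$m{\left(C \right)} = - \frac{9}{4}$ ($m{\left(C \right)} = \frac{9}{-4 + \left(C - C\right)} = \frac{9}{-4 + 0} = \frac{9}{-4} = 9 \left(- \frac{1}{4}\right) = - \frac{9}{4}$)
$U{\left(K \right)} = - \frac{9}{4} + K^{2} - 54 K$ ($U{\left(K \right)} = \left(K^{2} - 54 K\right) - \frac{9}{4} = - \frac{9}{4} + K^{2} - 54 K$)
$\left(1309 - 452\right) + U{\left(\left(-17 + 9\right) + 14 \right)} = \left(1309 - 452\right) - \left(\frac{9}{4} - \left(\left(-17 + 9\right) + 14\right)^{2} + 54 \left(\left(-17 + 9\right) + 14\right)\right) = 857 - \left(\frac{9}{4} - \left(-8 + 14\right)^{2} + 54 \left(-8 + 14\right)\right) = 857 - \left(\frac{1305}{4} - 36\right) = 857 - \frac{1161}{4} = \frac{2267}{4}$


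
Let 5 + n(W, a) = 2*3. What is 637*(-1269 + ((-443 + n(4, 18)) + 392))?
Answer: -840203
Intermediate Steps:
n(W, a) = 1 (n(W, a) = -5 + 2*3 = -5 + 6 = 1)
637*(-1269 + ((-443 + n(4, 18)) + 392)) = 637*(-1269 + ((-443 + 1) + 392)) = 637*(-1269 + (-442 + 392)) = 637*(-1269 - 50) = 637*(-1319) = -840203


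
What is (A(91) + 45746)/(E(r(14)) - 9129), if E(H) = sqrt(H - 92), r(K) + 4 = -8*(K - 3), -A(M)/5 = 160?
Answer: -410312034/83338825 - 89892*I*sqrt(46)/83338825 ≈ -4.9234 - 0.0073156*I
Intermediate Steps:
A(M) = -800 (A(M) = -5*160 = -800)
r(K) = 20 - 8*K (r(K) = -4 - 8*(K - 3) = -4 - 8*(-3 + K) = -4 + (24 - 8*K) = 20 - 8*K)
E(H) = sqrt(-92 + H)
(A(91) + 45746)/(E(r(14)) - 9129) = (-800 + 45746)/(sqrt(-92 + (20 - 8*14)) - 9129) = 44946/(sqrt(-92 + (20 - 112)) - 9129) = 44946/(sqrt(-92 - 92) - 9129) = 44946/(sqrt(-184) - 9129) = 44946/(2*I*sqrt(46) - 9129) = 44946/(-9129 + 2*I*sqrt(46))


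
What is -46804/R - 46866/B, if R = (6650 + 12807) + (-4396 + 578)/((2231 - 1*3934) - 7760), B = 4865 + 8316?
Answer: -14467168725806/2426957016029 ≈ -5.9610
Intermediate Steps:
B = 13181
R = 184125409/9463 (R = 19457 - 3818/((2231 - 3934) - 7760) = 19457 - 3818/(-1703 - 7760) = 19457 - 3818/(-9463) = 19457 - 3818*(-1/9463) = 19457 + 3818/9463 = 184125409/9463 ≈ 19457.)
-46804/R - 46866/B = -46804/184125409/9463 - 46866/13181 = -46804*9463/184125409 - 46866*1/13181 = -442906252/184125409 - 46866/13181 = -14467168725806/2426957016029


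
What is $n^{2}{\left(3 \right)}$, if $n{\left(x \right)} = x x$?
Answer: $81$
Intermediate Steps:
$n{\left(x \right)} = x^{2}$
$n^{2}{\left(3 \right)} = \left(3^{2}\right)^{2} = 9^{2} = 81$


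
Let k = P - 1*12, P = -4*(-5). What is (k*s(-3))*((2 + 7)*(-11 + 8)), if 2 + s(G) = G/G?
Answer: 216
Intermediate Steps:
P = 20
s(G) = -1 (s(G) = -2 + G/G = -2 + 1 = -1)
k = 8 (k = 20 - 1*12 = 20 - 12 = 8)
(k*s(-3))*((2 + 7)*(-11 + 8)) = (8*(-1))*((2 + 7)*(-11 + 8)) = -72*(-3) = -8*(-27) = 216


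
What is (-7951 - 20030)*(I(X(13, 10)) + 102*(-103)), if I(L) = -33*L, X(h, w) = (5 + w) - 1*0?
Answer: 307818981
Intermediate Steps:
X(h, w) = 5 + w (X(h, w) = (5 + w) + 0 = 5 + w)
(-7951 - 20030)*(I(X(13, 10)) + 102*(-103)) = (-7951 - 20030)*(-33*(5 + 10) + 102*(-103)) = -27981*(-33*15 - 10506) = -27981*(-495 - 10506) = -27981*(-11001) = 307818981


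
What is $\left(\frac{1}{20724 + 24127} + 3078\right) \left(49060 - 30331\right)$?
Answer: $\frac{2585564277291}{44851} \approx 5.7648 \cdot 10^{7}$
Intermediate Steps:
$\left(\frac{1}{20724 + 24127} + 3078\right) \left(49060 - 30331\right) = \left(\frac{1}{44851} + 3078\right) 18729 = \frac{138051379}{44851} \cdot 18729 = \frac{2585564277291}{44851}$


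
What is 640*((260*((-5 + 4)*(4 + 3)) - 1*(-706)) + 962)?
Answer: -97280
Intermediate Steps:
640*((260*((-5 + 4)*(4 + 3)) - 1*(-706)) + 962) = 640*((260*(-1*7) + 706) + 962) = 640*((260*(-7) + 706) + 962) = 640*((-1820 + 706) + 962) = 640*(-1114 + 962) = 640*(-152) = -97280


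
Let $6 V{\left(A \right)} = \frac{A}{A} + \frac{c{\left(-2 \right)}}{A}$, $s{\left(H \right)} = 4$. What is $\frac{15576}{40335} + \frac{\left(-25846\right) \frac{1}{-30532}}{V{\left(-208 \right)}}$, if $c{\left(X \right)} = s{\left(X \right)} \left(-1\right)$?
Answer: $\frac{29205377068}{5439161305} \approx 5.3695$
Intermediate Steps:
$c{\left(X \right)} = -4$ ($c{\left(X \right)} = 4 \left(-1\right) = -4$)
$V{\left(A \right)} = \frac{1}{6} - \frac{2}{3 A}$ ($V{\left(A \right)} = \frac{\frac{A}{A} - \frac{4}{A}}{6} = \frac{1 - \frac{4}{A}}{6} = \frac{1}{6} - \frac{2}{3 A}$)
$\frac{15576}{40335} + \frac{\left(-25846\right) \frac{1}{-30532}}{V{\left(-208 \right)}} = \frac{15576}{40335} + \frac{\left(-25846\right) \frac{1}{-30532}}{\frac{1}{6} \frac{1}{-208} \left(-4 - 208\right)} = 15576 \cdot \frac{1}{40335} + \frac{\left(-25846\right) \left(- \frac{1}{30532}\right)}{\frac{1}{6} \left(- \frac{1}{208}\right) \left(-212\right)} = \frac{5192}{13445} + \frac{12923}{15266 \cdot \frac{53}{312}} = \frac{5192}{13445} + \frac{12923}{15266} \cdot \frac{312}{53} = \frac{5192}{13445} + \frac{2015988}{404549} = \frac{29205377068}{5439161305}$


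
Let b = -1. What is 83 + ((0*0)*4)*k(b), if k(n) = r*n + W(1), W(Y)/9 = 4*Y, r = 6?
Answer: 83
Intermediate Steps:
W(Y) = 36*Y (W(Y) = 9*(4*Y) = 36*Y)
k(n) = 36 + 6*n (k(n) = 6*n + 36*1 = 6*n + 36 = 36 + 6*n)
83 + ((0*0)*4)*k(b) = 83 + ((0*0)*4)*(36 + 6*(-1)) = 83 + (0*4)*(36 - 6) = 83 + 0*30 = 83 + 0 = 83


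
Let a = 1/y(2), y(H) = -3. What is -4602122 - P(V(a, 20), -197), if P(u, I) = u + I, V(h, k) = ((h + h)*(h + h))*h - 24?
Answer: -124251323/27 ≈ -4.6019e+6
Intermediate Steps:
a = -1/3 (a = 1/(-3) = -1/3 ≈ -0.33333)
V(h, k) = -24 + 4*h**3 (V(h, k) = ((2*h)*(2*h))*h - 24 = (4*h**2)*h - 24 = 4*h**3 - 24 = -24 + 4*h**3)
P(u, I) = I + u
-4602122 - P(V(a, 20), -197) = -4602122 - (-197 + (-24 + 4*(-1/3)**3)) = -4602122 - (-197 + (-24 + 4*(-1/27))) = -4602122 - (-197 + (-24 - 4/27)) = -4602122 - (-197 - 652/27) = -4602122 - 1*(-5971/27) = -4602122 + 5971/27 = -124251323/27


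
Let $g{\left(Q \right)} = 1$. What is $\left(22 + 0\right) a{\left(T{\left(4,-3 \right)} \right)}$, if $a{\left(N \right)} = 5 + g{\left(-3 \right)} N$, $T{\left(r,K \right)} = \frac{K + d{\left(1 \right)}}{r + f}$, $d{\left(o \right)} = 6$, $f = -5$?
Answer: $44$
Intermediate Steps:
$T{\left(r,K \right)} = \frac{6 + K}{-5 + r}$ ($T{\left(r,K \right)} = \frac{K + 6}{r - 5} = \frac{6 + K}{-5 + r}$)
$a{\left(N \right)} = 5 + N$ ($a{\left(N \right)} = 5 + 1 N = 5 + N$)
$\left(22 + 0\right) a{\left(T{\left(4,-3 \right)} \right)} = \left(22 + 0\right) \left(5 + \frac{6 - 3}{-5 + 4}\right) = 22 \left(5 + \frac{1}{-1} \cdot 3\right) = 22 \left(5 - 3\right) = 22 \cdot 2 = 44$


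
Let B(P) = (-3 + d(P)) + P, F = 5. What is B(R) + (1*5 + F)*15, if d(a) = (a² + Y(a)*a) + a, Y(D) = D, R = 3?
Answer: 171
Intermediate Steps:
d(a) = a + 2*a² (d(a) = (a² + a*a) + a = (a² + a²) + a = 2*a² + a = a + 2*a²)
B(P) = -3 + P + P*(1 + 2*P) (B(P) = (-3 + P*(1 + 2*P)) + P = -3 + P + P*(1 + 2*P))
B(R) + (1*5 + F)*15 = (-3 + 3 + 3*(1 + 2*3)) + (1*5 + 5)*15 = (-3 + 3 + 3*(1 + 6)) + (5 + 5)*15 = (-3 + 3 + 3*7) + 10*15 = (-3 + 3 + 21) + 150 = 21 + 150 = 171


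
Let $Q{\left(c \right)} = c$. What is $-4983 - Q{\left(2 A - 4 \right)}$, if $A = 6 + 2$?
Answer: $-4995$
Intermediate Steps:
$A = 8$
$-4983 - Q{\left(2 A - 4 \right)} = -4983 - \left(2 \cdot 8 - 4\right) = -4983 - \left(16 - 4\right) = -4983 - 12 = -4995$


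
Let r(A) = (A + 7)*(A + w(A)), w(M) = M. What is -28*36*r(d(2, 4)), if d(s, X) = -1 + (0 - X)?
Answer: 20160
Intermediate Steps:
d(s, X) = -1 - X
r(A) = 2*A*(7 + A) (r(A) = (A + 7)*(A + A) = (7 + A)*(2*A) = 2*A*(7 + A))
-28*36*r(d(2, 4)) = -28*36*2*(-1 - 1*4)*(7 + (-1 - 1*4)) = -1008*2*(-1 - 4)*(7 + (-1 - 4)) = -1008*2*(-5)*(7 - 5) = -1008*2*(-5)*2 = -1008*(-20) = -1*(-20160) = 20160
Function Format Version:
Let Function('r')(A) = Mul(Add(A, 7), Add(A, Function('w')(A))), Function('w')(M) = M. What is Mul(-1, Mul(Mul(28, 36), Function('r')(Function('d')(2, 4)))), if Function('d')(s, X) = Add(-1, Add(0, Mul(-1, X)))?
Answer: 20160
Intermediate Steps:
Function('d')(s, X) = Add(-1, Mul(-1, X))
Function('r')(A) = Mul(2, A, Add(7, A)) (Function('r')(A) = Mul(Add(A, 7), Add(A, A)) = Mul(Add(7, A), Mul(2, A)) = Mul(2, A, Add(7, A)))
Mul(-1, Mul(Mul(28, 36), Function('r')(Function('d')(2, 4)))) = Mul(-1, Mul(Mul(28, 36), Mul(2, Add(-1, Mul(-1, 4)), Add(7, Add(-1, Mul(-1, 4)))))) = Mul(-1, Mul(1008, Mul(2, Add(-1, -4), Add(7, Add(-1, -4))))) = Mul(-1, Mul(1008, Mul(2, -5, Add(7, -5)))) = Mul(-1, Mul(1008, Mul(2, -5, 2))) = Mul(-1, Mul(1008, -20)) = Mul(-1, -20160) = 20160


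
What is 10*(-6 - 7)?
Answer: -130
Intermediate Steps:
10*(-6 - 7) = 10*(-13) = -130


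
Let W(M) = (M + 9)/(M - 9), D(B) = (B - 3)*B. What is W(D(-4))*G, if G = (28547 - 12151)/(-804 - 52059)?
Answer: -606652/1004397 ≈ -0.60400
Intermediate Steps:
D(B) = B*(-3 + B) (D(B) = (-3 + B)*B = B*(-3 + B))
G = -16396/52863 (G = 16396/(-52863) = 16396*(-1/52863) = -16396/52863 ≈ -0.31016)
W(M) = (9 + M)/(-9 + M)
W(D(-4))*G = ((9 - 4*(-3 - 4))/(-9 - 4*(-3 - 4)))*(-16396/52863) = ((9 - 4*(-7))/(-9 - 4*(-7)))*(-16396/52863) = ((9 + 28)/(-9 + 28))*(-16396/52863) = (37/19)*(-16396/52863) = -606652/1004397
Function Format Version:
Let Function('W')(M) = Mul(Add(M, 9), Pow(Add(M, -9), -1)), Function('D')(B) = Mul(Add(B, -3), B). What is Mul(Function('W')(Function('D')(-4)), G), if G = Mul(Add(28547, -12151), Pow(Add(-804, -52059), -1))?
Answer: Rational(-606652, 1004397) ≈ -0.60400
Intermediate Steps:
Function('D')(B) = Mul(B, Add(-3, B)) (Function('D')(B) = Mul(Add(-3, B), B) = Mul(B, Add(-3, B)))
G = Rational(-16396, 52863) (G = Mul(16396, Pow(-52863, -1)) = Mul(16396, Rational(-1, 52863)) = Rational(-16396, 52863) ≈ -0.31016)
Function('W')(M) = Mul(Pow(Add(-9, M), -1), Add(9, M)) (Function('W')(M) = Mul(Add(9, M), Pow(Add(-9, M), -1)) = Mul(Pow(Add(-9, M), -1), Add(9, M)))
Mul(Function('W')(Function('D')(-4)), G) = Mul(Mul(Pow(Add(-9, Mul(-4, Add(-3, -4))), -1), Add(9, Mul(-4, Add(-3, -4)))), Rational(-16396, 52863)) = Mul(Mul(Pow(Add(-9, Mul(-4, -7)), -1), Add(9, Mul(-4, -7))), Rational(-16396, 52863)) = Mul(Mul(Pow(Add(-9, 28), -1), Add(9, 28)), Rational(-16396, 52863)) = Mul(Mul(Pow(19, -1), 37), Rational(-16396, 52863)) = Mul(Mul(Rational(1, 19), 37), Rational(-16396, 52863)) = Mul(Rational(37, 19), Rational(-16396, 52863)) = Rational(-606652, 1004397)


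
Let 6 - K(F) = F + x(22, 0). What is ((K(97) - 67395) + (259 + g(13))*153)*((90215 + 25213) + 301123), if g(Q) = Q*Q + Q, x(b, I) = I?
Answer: -5415163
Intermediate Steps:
g(Q) = Q + Q**2 (g(Q) = Q**2 + Q = Q + Q**2)
K(F) = 6 - F (K(F) = 6 - (F + 0) = 6 - F)
((K(97) - 67395) + (259 + g(13))*153)*((90215 + 25213) + 301123) = (((6 - 1*97) - 67395) + (259 + 13*(1 + 13))*153)*((90215 + 25213) + 301123) = (((6 - 97) - 67395) + (259 + 13*14)*153)*(115428 + 301123) = ((-91 - 67395) + (259 + 182)*153)*416551 = (-67486 + 441*153)*416551 = (-67486 + 67473)*416551 = -13*416551 = -5415163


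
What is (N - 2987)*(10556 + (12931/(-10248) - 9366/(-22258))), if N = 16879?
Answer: 4180852265887901/28512498 ≈ 1.4663e+8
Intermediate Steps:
(N - 2987)*(10556 + (12931/(-10248) - 9366/(-22258))) = (16879 - 2987)*(10556 + (12931/(-10248) - 9366/(-22258))) = 13892*(10556 + (12931*(-1/10248) - 9366*(-1/22258))) = 13892*(10556 + (-12931/10248 + 4683/11129)) = 13892*(10556 - 95917715/114049992) = 13892*(1203815797837/114049992) = 4180852265887901/28512498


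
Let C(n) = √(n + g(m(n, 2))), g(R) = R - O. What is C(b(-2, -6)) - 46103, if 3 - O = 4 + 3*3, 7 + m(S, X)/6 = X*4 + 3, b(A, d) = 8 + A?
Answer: -46103 + 2*√10 ≈ -46097.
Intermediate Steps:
m(S, X) = -24 + 24*X (m(S, X) = -42 + 6*(X*4 + 3) = -42 + 6*(4*X + 3) = -42 + 6*(3 + 4*X) = -42 + (18 + 24*X) = -24 + 24*X)
O = -10 (O = 3 - (4 + 3*3) = 3 - (4 + 9) = 3 - 1*13 = 3 - 13 = -10)
g(R) = 10 + R (g(R) = R - 1*(-10) = R + 10 = 10 + R)
C(n) = √(34 + n) (C(n) = √(n + (10 + (-24 + 24*2))) = √(n + (10 + (-24 + 48))) = √(n + (10 + 24)) = √(n + 34) = √(34 + n))
C(b(-2, -6)) - 46103 = √(34 + (8 - 2)) - 46103 = √(34 + 6) - 46103 = √40 - 46103 = 2*√10 - 46103 = -46103 + 2*√10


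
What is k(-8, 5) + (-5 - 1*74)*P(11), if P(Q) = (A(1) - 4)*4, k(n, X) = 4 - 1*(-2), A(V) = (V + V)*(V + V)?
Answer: 6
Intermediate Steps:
A(V) = 4*V² (A(V) = (2*V)*(2*V) = 4*V²)
k(n, X) = 6 (k(n, X) = 4 + 2 = 6)
P(Q) = 0 (P(Q) = (4*1² - 4)*4 = (4*1 - 4)*4 = (4 - 4)*4 = 0*4 = 0)
k(-8, 5) + (-5 - 1*74)*P(11) = 6 + (-5 - 1*74)*0 = 6 + (-5 - 74)*0 = 6 - 79*0 = 6 + 0 = 6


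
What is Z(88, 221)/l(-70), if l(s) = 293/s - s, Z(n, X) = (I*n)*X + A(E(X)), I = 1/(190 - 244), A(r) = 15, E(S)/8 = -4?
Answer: -652330/124389 ≈ -5.2443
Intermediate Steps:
E(S) = -32 (E(S) = 8*(-4) = -32)
I = -1/54 (I = 1/(-54) = -1/54 ≈ -0.018519)
Z(n, X) = 15 - X*n/54 (Z(n, X) = (-n/54)*X + 15 = -X*n/54 + 15 = 15 - X*n/54)
l(s) = -s + 293/s
Z(88, 221)/l(-70) = (15 - 1/54*221*88)/(-1*(-70) + 293/(-70)) = (15 - 9724/27)/(70 + 293*(-1/70)) = -9319/(27*(70 - 293/70)) = -9319/(27*4607/70) = -9319/27*70/4607 = -652330/124389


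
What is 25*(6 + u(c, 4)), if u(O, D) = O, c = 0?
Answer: 150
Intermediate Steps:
25*(6 + u(c, 4)) = 25*(6 + 0) = 25*6 = 150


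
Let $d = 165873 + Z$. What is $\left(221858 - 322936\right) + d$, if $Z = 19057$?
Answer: $83852$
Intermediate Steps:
$d = 184930$ ($d = 165873 + 19057 = 184930$)
$\left(221858 - 322936\right) + d = \left(221858 - 322936\right) + 184930 = -101078 + 184930 = 83852$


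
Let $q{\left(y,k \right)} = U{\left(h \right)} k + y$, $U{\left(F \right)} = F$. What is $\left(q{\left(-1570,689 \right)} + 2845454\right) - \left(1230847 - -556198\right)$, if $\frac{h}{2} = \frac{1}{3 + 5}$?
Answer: $\frac{4228045}{4} \approx 1.057 \cdot 10^{6}$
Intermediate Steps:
$h = \frac{1}{4}$ ($h = \frac{2}{3 + 5} = \frac{2}{8} = 2 \cdot \frac{1}{8} = \frac{1}{4} \approx 0.25$)
$q{\left(y,k \right)} = y + \frac{k}{4}$ ($q{\left(y,k \right)} = \frac{k}{4} + y = y + \frac{k}{4}$)
$\left(q{\left(-1570,689 \right)} + 2845454\right) - \left(1230847 - -556198\right) = \left(\left(-1570 + \frac{1}{4} \cdot 689\right) + 2845454\right) - \left(1230847 - -556198\right) = \left(\left(-1570 + \frac{689}{4}\right) + 2845454\right) - 1787045 = \left(- \frac{5591}{4} + 2845454\right) - 1787045 = \frac{11376225}{4} - 1787045 = \frac{4228045}{4}$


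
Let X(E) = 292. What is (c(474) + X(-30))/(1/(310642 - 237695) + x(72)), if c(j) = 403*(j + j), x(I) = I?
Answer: 27890264192/5252185 ≈ 5310.2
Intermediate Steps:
c(j) = 806*j (c(j) = 403*(2*j) = 806*j)
(c(474) + X(-30))/(1/(310642 - 237695) + x(72)) = (806*474 + 292)/(1/(310642 - 237695) + 72) = (382044 + 292)/(1/72947 + 72) = 382336/(1/72947 + 72) = 382336/(5252185/72947) = 382336*(72947/5252185) = 27890264192/5252185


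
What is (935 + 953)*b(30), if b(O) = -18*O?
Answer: -1019520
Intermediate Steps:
(935 + 953)*b(30) = (935 + 953)*(-18*30) = 1888*(-540) = -1019520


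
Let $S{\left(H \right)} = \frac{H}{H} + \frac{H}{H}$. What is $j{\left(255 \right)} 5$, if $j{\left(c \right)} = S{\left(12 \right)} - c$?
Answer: $-1265$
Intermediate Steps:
$S{\left(H \right)} = 2$ ($S{\left(H \right)} = 1 + 1 = 2$)
$j{\left(c \right)} = 2 - c$
$j{\left(255 \right)} 5 = \left(2 - 255\right) 5 = \left(-253\right) 5 = -1265$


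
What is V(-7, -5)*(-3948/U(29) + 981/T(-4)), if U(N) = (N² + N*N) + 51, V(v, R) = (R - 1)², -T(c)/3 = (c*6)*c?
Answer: -2837097/13864 ≈ -204.64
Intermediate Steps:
T(c) = -18*c² (T(c) = -3*c*6*c = -3*6*c*c = -18*c²)
V(v, R) = (-1 + R)²
U(N) = 51 + 2*N² (U(N) = (N² + N²) + 51 = 2*N² + 51 = 51 + 2*N²)
V(-7, -5)*(-3948/U(29) + 981/T(-4)) = (-1 - 5)²*(-3948/(51 + 2*29²) + 981/((-18*(-4)²))) = (-6)²*(-3948/(51 + 2*841) + 981/((-18*16))) = 36*(-3948/(51 + 1682) + 981/(-288)) = 36*(-3948/1733 + 981*(-1/288)) = 36*(-3948*1/1733 - 109/32) = 36*(-3948/1733 - 109/32) = 36*(-315233/55456) = -2837097/13864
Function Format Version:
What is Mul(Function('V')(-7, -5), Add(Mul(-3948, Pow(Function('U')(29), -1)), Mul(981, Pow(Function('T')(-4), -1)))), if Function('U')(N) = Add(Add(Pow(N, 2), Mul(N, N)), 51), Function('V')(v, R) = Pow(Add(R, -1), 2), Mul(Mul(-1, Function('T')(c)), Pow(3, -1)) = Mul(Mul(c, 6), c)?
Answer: Rational(-2837097, 13864) ≈ -204.64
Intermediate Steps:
Function('T')(c) = Mul(-18, Pow(c, 2)) (Function('T')(c) = Mul(-3, Mul(Mul(c, 6), c)) = Mul(-3, Mul(Mul(6, c), c)) = Mul(-3, Mul(6, Pow(c, 2))) = Mul(-18, Pow(c, 2)))
Function('V')(v, R) = Pow(Add(-1, R), 2)
Function('U')(N) = Add(51, Mul(2, Pow(N, 2))) (Function('U')(N) = Add(Add(Pow(N, 2), Pow(N, 2)), 51) = Add(Mul(2, Pow(N, 2)), 51) = Add(51, Mul(2, Pow(N, 2))))
Mul(Function('V')(-7, -5), Add(Mul(-3948, Pow(Function('U')(29), -1)), Mul(981, Pow(Function('T')(-4), -1)))) = Mul(Pow(Add(-1, -5), 2), Add(Mul(-3948, Pow(Add(51, Mul(2, Pow(29, 2))), -1)), Mul(981, Pow(Mul(-18, Pow(-4, 2)), -1)))) = Mul(Pow(-6, 2), Add(Mul(-3948, Pow(Add(51, Mul(2, 841)), -1)), Mul(981, Pow(Mul(-18, 16), -1)))) = Mul(36, Add(Mul(-3948, Pow(Add(51, 1682), -1)), Mul(981, Pow(-288, -1)))) = Mul(36, Add(Mul(-3948, Pow(1733, -1)), Mul(981, Rational(-1, 288)))) = Mul(36, Add(Mul(-3948, Rational(1, 1733)), Rational(-109, 32))) = Mul(36, Add(Rational(-3948, 1733), Rational(-109, 32))) = Mul(36, Rational(-315233, 55456)) = Rational(-2837097, 13864)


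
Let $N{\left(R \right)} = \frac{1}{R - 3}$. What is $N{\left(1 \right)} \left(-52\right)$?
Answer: $26$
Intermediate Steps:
$N{\left(R \right)} = \frac{1}{-3 + R}$
$N{\left(1 \right)} \left(-52\right) = \frac{1}{-3 + 1} \left(-52\right) = \frac{1}{-2} \left(-52\right) = \left(- \frac{1}{2}\right) \left(-52\right) = 26$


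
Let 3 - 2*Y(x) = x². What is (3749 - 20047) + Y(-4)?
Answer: -32609/2 ≈ -16305.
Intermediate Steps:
Y(x) = 3/2 - x²/2
(3749 - 20047) + Y(-4) = (3749 - 20047) + (3/2 - ½*(-4)²) = -16298 + (3/2 - ½*16) = -16298 + (3/2 - 8) = -16298 - 13/2 = -32609/2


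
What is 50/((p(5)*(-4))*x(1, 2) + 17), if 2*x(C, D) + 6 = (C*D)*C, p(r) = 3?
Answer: 50/41 ≈ 1.2195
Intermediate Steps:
x(C, D) = -3 + D*C²/2 (x(C, D) = -3 + ((C*D)*C)/2 = -3 + (D*C²)/2 = -3 + D*C²/2)
50/((p(5)*(-4))*x(1, 2) + 17) = 50/((3*(-4))*(-3 + (½)*2*1²) + 17) = 50/(-12*(-3 + (½)*2*1) + 17) = 50/(-12*(-3 + 1) + 17) = 50/(-12*(-2) + 17) = 50/(24 + 17) = 50/41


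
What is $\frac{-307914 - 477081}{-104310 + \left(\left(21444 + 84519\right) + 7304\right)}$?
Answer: $- \frac{784995}{8957} \approx -87.64$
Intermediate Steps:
$\frac{-307914 - 477081}{-104310 + \left(\left(21444 + 84519\right) + 7304\right)} = - \frac{784995}{-104310 + \left(105963 + 7304\right)} = - \frac{784995}{-104310 + 113267} = - \frac{784995}{8957}$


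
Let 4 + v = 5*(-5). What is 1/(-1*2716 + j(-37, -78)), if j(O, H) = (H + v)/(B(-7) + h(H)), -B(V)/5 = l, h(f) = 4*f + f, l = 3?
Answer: -405/1099873 ≈ -0.00036822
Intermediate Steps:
v = -29 (v = -4 + 5*(-5) = -4 - 25 = -29)
h(f) = 5*f
B(V) = -15 (B(V) = -5*3 = -15)
j(O, H) = (-29 + H)/(-15 + 5*H) (j(O, H) = (H - 29)/(-15 + 5*H) = (-29 + H)/(-15 + 5*H))
1/(-1*2716 + j(-37, -78)) = 1/(-1*2716 + (-29 - 78)/(5*(-3 - 78))) = 1/(-2716 + (⅕)*(-107)/(-81)) = 1/(-2716 + (⅕)*(-1/81)*(-107)) = 1/(-2716 + 107/405) = 1/(-1099873/405) = -405/1099873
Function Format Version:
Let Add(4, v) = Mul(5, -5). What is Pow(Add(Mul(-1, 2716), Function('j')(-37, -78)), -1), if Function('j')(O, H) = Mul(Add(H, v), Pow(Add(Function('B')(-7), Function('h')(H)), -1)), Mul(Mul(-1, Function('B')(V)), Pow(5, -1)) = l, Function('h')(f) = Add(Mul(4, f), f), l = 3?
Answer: Rational(-405, 1099873) ≈ -0.00036822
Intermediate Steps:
v = -29 (v = Add(-4, Mul(5, -5)) = Add(-4, -25) = -29)
Function('h')(f) = Mul(5, f)
Function('B')(V) = -15 (Function('B')(V) = Mul(-5, 3) = -15)
Function('j')(O, H) = Mul(Pow(Add(-15, Mul(5, H)), -1), Add(-29, H)) (Function('j')(O, H) = Mul(Add(H, -29), Pow(Add(-15, Mul(5, H)), -1)) = Mul(Add(-29, H), Pow(Add(-15, Mul(5, H)), -1)) = Mul(Pow(Add(-15, Mul(5, H)), -1), Add(-29, H)))
Pow(Add(Mul(-1, 2716), Function('j')(-37, -78)), -1) = Pow(Add(Mul(-1, 2716), Mul(Rational(1, 5), Pow(Add(-3, -78), -1), Add(-29, -78))), -1) = Pow(Add(-2716, Mul(Rational(1, 5), Pow(-81, -1), -107)), -1) = Pow(Add(-2716, Mul(Rational(1, 5), Rational(-1, 81), -107)), -1) = Pow(Add(-2716, Rational(107, 405)), -1) = Pow(Rational(-1099873, 405), -1) = Rational(-405, 1099873)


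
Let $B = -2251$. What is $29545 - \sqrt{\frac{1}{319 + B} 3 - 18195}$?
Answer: $29545 - \frac{i \sqrt{1886530541}}{322} \approx 29545.0 - 134.89 i$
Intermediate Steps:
$29545 - \sqrt{\frac{1}{319 + B} 3 - 18195} = 29545 - \sqrt{\frac{1}{319 - 2251} \cdot 3 - 18195} = 29545 - \sqrt{\frac{1}{-1932} \cdot 3 - 18195} = 29545 - \sqrt{\left(- \frac{1}{1932}\right) 3 - 18195} = 29545 - \sqrt{- \frac{1}{644} - 18195} = 29545 - \sqrt{- \frac{11717581}{644}} = 29545 - \frac{i \sqrt{1886530541}}{322}$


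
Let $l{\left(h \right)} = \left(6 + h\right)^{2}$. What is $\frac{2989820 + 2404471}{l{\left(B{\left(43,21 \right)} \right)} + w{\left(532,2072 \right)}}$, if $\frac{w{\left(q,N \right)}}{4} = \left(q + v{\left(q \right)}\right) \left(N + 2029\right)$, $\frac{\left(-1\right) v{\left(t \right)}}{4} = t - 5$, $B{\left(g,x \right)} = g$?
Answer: $- \frac{5394291}{25850303} \approx -0.20867$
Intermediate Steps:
$v{\left(t \right)} = 20 - 4 t$ ($v{\left(t \right)} = - 4 \left(t - 5\right) = - 4 \left(-5 + t\right) = 20 - 4 t$)
$w{\left(q,N \right)} = 4 \left(20 - 3 q\right) \left(2029 + N\right)$ ($w{\left(q,N \right)} = 4 \left(q - \left(-20 + 4 q\right)\right) \left(N + 2029\right) = 4 \left(20 - 3 q\right) \left(2029 + N\right)$)
$\frac{2989820 + 2404471}{l{\left(B{\left(43,21 \right)} \right)} + w{\left(532,2072 \right)}} = \frac{2989820 + 2404471}{\left(6 + 43\right)^{2} + \left(162320 - 12953136 + 80 \cdot 2072 - 24864 \cdot 532\right)} = \frac{5394291}{49^{2} + \left(162320 - 12953136 + 165760 - 13227648\right)} = \frac{5394291}{2401 - 25852704} = \frac{5394291}{-25850303} = 5394291 \left(- \frac{1}{25850303}\right) = - \frac{5394291}{25850303}$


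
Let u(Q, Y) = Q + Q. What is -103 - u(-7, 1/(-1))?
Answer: -89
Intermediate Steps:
u(Q, Y) = 2*Q
-103 - u(-7, 1/(-1)) = -103 - 2*(-7) = -103 - 1*(-14) = -103 + 14 = -89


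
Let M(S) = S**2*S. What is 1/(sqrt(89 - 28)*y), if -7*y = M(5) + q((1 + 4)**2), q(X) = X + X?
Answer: -sqrt(61)/1525 ≈ -0.0051215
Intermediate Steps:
M(S) = S**3
q(X) = 2*X
y = -25 (y = -(5**3 + 2*(1 + 4)**2)/7 = -(125 + 2*5**2)/7 = -(125 + 2*25)/7 = -(125 + 50)/7 = -1/7*175 = -25)
1/(sqrt(89 - 28)*y) = 1/(sqrt(89 - 28)*(-25)) = 1/(sqrt(61)*(-25)) = 1/(-25*sqrt(61)) = -sqrt(61)/1525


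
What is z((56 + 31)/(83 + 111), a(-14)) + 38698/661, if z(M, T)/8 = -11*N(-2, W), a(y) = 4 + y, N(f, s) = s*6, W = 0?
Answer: 38698/661 ≈ 58.545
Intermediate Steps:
N(f, s) = 6*s
z(M, T) = 0 (z(M, T) = 8*(-66*0) = 8*(-11*0) = 8*0 = 0)
z((56 + 31)/(83 + 111), a(-14)) + 38698/661 = 0 + 38698/661 = 38698/661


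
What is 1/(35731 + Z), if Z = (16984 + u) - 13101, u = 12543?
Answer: 1/52157 ≈ 1.9173e-5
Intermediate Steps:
Z = 16426 (Z = (16984 + 12543) - 13101 = 29527 - 13101 = 16426)
1/(35731 + Z) = 1/(35731 + 16426) = 1/52157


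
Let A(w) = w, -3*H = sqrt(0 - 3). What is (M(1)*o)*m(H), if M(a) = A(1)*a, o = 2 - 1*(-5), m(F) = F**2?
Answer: -7/3 ≈ -2.3333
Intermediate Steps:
H = -I*sqrt(3)/3 (H = -sqrt(0 - 3)/3 = -I*sqrt(3)/3 ≈ -0.57735*I)
o = 7 (o = 2 + 5 = 7)
M(a) = a (M(a) = 1*a = a)
(M(1)*o)*m(H) = (1*7)*(-I*sqrt(3)/3)**2 = 7*(-1/3) = -7/3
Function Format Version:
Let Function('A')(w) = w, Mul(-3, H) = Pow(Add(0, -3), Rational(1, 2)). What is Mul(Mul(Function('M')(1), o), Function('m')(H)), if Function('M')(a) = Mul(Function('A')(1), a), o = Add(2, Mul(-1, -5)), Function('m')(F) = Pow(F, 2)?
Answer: Rational(-7, 3) ≈ -2.3333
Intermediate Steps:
H = Mul(Rational(-1, 3), I, Pow(3, Rational(1, 2))) (H = Mul(Rational(-1, 3), Pow(Add(0, -3), Rational(1, 2))) = Mul(Rational(-1, 3), Pow(-3, Rational(1, 2))) = Mul(Rational(-1, 3), Mul(I, Pow(3, Rational(1, 2)))) = Mul(Rational(-1, 3), I, Pow(3, Rational(1, 2))) ≈ Mul(-0.57735, I))
o = 7 (o = Add(2, 5) = 7)
Function('M')(a) = a (Function('M')(a) = Mul(1, a) = a)
Mul(Mul(Function('M')(1), o), Function('m')(H)) = Mul(Mul(1, 7), Pow(Mul(Rational(-1, 3), I, Pow(3, Rational(1, 2))), 2)) = Mul(7, Rational(-1, 3)) = Rational(-7, 3)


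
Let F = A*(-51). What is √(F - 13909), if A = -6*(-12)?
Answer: I*√17581 ≈ 132.59*I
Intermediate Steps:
A = 72
F = -3672 (F = 72*(-51) = -3672)
√(F - 13909) = √(-3672 - 13909) = √(-17581) = I*√17581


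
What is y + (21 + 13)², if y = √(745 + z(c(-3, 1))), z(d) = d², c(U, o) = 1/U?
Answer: 1156 + √6706/3 ≈ 1183.3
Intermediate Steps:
y = √6706/3 (y = √(745 + (1/(-3))²) = √(745 + (-⅓)²) = √(745 + ⅑) = √(6706/9) = √6706/3 ≈ 27.297)
y + (21 + 13)² = √6706/3 + (21 + 13)² = √6706/3 + 34² = √6706/3 + 1156 = 1156 + √6706/3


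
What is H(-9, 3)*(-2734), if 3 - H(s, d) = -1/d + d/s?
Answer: -30074/3 ≈ -10025.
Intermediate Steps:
H(s, d) = 3 + 1/d - d/s (H(s, d) = 3 - (-1/d + d/s) = 3 + (1/d - d/s) = 3 + 1/d - d/s)
H(-9, 3)*(-2734) = (3 + 1/3 - 1*3/(-9))*(-2734) = (3 + ⅓ - 1*3*(-⅑))*(-2734) = (3 + ⅓ + ⅓)*(-2734) = (11/3)*(-2734) = -30074/3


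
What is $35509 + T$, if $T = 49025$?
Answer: $84534$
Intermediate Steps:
$35509 + T = 35509 + 49025 = 84534$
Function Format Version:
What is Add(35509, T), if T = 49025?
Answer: 84534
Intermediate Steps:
Add(35509, T) = Add(35509, 49025) = 84534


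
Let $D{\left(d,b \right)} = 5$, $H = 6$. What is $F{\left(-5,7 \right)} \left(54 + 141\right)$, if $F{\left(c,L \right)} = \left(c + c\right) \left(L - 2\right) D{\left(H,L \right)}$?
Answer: $-48750$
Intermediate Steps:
$F{\left(c,L \right)} = 10 c \left(-2 + L\right)$ ($F{\left(c,L \right)} = \left(c + c\right) \left(L - 2\right) 5 = 2 c \left(-2 + L\right) 5 = 10 c \left(-2 + L\right)$)
$F{\left(-5,7 \right)} \left(54 + 141\right) = 10 \left(-5\right) \left(-2 + 7\right) \left(54 + 141\right) = 10 \left(-5\right) 5 \cdot 195 = \left(-250\right) 195 = -48750$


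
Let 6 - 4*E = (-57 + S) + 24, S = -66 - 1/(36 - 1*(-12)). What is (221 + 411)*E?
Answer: 398239/24 ≈ 16593.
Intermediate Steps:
S = -3169/48 (S = -66 - 1/(36 + 12) = -66 - 1/48 = -3169/48 ≈ -66.021)
E = 5041/192 (E = 3/2 - ((-57 - 3169/48) + 24)/4 = 3/2 - (-5905/48 + 24)/4 = 3/2 - 1/4*(-4753/48) = 3/2 + 4753/192 = 5041/192 ≈ 26.255)
(221 + 411)*E = (221 + 411)*(5041/192) = 632*(5041/192) = 398239/24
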